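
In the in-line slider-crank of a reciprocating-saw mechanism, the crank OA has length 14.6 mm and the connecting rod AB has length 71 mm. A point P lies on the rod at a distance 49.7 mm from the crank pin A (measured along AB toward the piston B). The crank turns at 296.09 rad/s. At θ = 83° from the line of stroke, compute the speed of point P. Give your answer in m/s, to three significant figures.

4.37

ω = 296.1 rad/s.  Crank-pin speed |V_A| = rω = 4.3229 m/s, perpendicular to OA.
Rod angle: sinφ = −(r/L) sinθ ⇒ φ = -11.777°; ω_rod = −rω cosθ/√(L²−r²sin²θ) = -7.5797 rad/s.
V_P = V_A + ω_rod × AP, with AP = 0.0497 m along the rod.
Components: V_Px = −rω sinθ − a·ω_rod·sinφ = -4.3676 m/s;  V_Py = rω cosθ + a·ω_rod·cosφ = +0.15805 m/s.
|V_P| = √(V_Px² + V_Py²) = 4.3704 m/s.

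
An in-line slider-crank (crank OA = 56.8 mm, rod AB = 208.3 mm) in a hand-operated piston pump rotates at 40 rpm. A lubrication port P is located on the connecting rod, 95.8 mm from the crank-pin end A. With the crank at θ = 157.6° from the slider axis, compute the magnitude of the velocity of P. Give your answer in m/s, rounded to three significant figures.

0.143

ω = 4.189 rad/s.  Crank-pin speed |V_A| = rω = 0.23792 m/s, perpendicular to OA.
Rod angle: sinφ = −(r/L) sinθ ⇒ φ = -5.964°; ω_rod = −rω cosθ/√(L²−r²sin²θ) = +1.0618 rad/s.
V_P = V_A + ω_rod × AP, with AP = 0.0958 m along the rod.
Components: V_Px = −rω sinθ − a·ω_rod·sinφ = -0.080096 m/s;  V_Py = rω cosθ + a·ω_rod·cosφ = -0.1188 m/s.
|V_P| = √(V_Px² + V_Py²) = 0.14328 m/s.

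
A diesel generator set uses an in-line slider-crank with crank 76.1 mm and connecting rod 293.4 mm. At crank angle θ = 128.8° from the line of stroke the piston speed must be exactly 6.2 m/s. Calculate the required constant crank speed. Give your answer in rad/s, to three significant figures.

125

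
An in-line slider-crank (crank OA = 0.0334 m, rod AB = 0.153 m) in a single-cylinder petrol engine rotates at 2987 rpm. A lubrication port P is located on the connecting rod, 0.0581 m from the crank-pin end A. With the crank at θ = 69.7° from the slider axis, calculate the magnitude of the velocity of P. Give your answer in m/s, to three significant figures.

ω = 312.8 rad/s.  Crank-pin speed |V_A| = rω = 10.447 m/s, perpendicular to OA.
Rod angle: sinφ = −(r/L) sinθ ⇒ φ = -11.814°; ω_rod = −rω cosθ/√(L²−r²sin²θ) = -24.203 rad/s.
V_P = V_A + ω_rod × AP, with AP = 0.0581 m along the rod.
Components: V_Px = −rω sinθ − a·ω_rod·sinφ = -10.086 m/s;  V_Py = rω cosθ + a·ω_rod·cosφ = +2.2482 m/s.
|V_P| = √(V_Px² + V_Py²) = 10.334 m/s.

10.3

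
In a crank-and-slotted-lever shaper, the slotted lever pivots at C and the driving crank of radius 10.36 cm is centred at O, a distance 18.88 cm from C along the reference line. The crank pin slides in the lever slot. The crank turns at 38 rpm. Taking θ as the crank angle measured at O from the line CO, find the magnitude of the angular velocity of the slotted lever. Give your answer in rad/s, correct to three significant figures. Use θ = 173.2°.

ω = 3.979 rad/s (from 38 rpm).
Crank pin A relative to C: A = (d + r cosθ, r sinθ); lever angle φ = atan2(r sinθ, d + r cosθ).
Differentiating tanφ: φ̇ = rω(d cosθ + r)/(d² + r² + 2dr cosθ).
d² + r² + 2dr cosθ = |CA|² = 0.00753422 m²;  d cosθ + r = -0.083872 m.
|ω_lever| = |0.1036·3.979·-0.083872| / 0.00753422 = 4.5893 rad/s.

4.59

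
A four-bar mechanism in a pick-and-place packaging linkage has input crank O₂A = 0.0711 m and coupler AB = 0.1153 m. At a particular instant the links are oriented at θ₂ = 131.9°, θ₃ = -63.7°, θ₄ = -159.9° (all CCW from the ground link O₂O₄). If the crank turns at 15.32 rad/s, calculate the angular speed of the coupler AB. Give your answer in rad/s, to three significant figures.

8.82

ω₂ = 15.32 rad/s
Differentiating the loop-closure r₂e^{iθ₂}+r₃e^{iθ₃}=r₁+r₄e^{iθ₄} gives r₂ω₂e^{iθ₂}+r₃ω₃e^{iθ₃}=r₄ω₄e^{iθ₄}.
Eliminating the other unknown: ω₃ = r₂ω₂ sin(θ₄−θ₂) / [r₃ sin(θ₃−θ₄)].
Numerator sine = +0.92849; denominator sine = +0.99415.
Result = 0.0711·15.32·(+0.92849) / (0.1153·(+0.99415)) = +8.8231 rad/s; magnitude 8.8231 rad/s.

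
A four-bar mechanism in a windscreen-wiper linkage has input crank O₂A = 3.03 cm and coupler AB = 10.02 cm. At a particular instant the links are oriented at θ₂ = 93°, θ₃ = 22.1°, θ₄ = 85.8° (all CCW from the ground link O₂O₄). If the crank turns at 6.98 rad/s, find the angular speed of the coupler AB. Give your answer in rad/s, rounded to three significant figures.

0.295

ω₂ = 6.98 rad/s
Differentiating the loop-closure r₂e^{iθ₂}+r₃e^{iθ₃}=r₁+r₄e^{iθ₄} gives r₂ω₂e^{iθ₂}+r₃ω₃e^{iθ₃}=r₄ω₄e^{iθ₄}.
Eliminating the other unknown: ω₃ = r₂ω₂ sin(θ₄−θ₂) / [r₃ sin(θ₃−θ₄)].
Numerator sine = -0.12533; denominator sine = -0.89649.
Result = 0.0303·6.98·(-0.12533) / (0.1002·(-0.89649)) = +0.29509 rad/s; magnitude 0.29509 rad/s.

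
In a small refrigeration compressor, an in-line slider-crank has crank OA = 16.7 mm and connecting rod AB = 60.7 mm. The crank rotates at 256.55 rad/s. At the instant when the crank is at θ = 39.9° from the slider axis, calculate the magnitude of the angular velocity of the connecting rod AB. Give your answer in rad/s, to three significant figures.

55.0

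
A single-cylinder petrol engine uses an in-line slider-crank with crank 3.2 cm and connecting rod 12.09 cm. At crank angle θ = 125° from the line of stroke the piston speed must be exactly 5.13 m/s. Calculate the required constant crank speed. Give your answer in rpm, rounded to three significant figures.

2210

For an in-line slider-crank, |v_piston| = rω|sinθ|·[1 + r cosθ/√(L² − r² sin²θ)].
With r = 0.032 m, L = 0.1209 m, θ = 125°: the bracketed kinematic factor |dx/dθ| = 0.022136 m.
ω = v/|dx/dθ| = 5.13/0.022136 = 231.75 rad/s.
N = 60ω/(2π) = 2213 rpm.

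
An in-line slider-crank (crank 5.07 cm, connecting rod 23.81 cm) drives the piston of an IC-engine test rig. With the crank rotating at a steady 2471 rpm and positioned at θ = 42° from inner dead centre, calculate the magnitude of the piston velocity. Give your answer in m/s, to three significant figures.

10.2

ω = 2π·2471/60 = 258.8 rad/s
For an in-line slider-crank, x = r cosθ + √(L² − r² sin²θ), so v = −rω sinθ·[1 + r cosθ/√(L² − r² sin²θ)].
With r = 0.0507 m, L = 0.2381 m, θ = 42°: √(L² − r² sin²θ) = 0.23567 m.
v = −0.0507·258.8·0.66913·[1 + 0.0507·0.74314/0.23567] = -10.182 m/s.
|v| = 10.182 m/s.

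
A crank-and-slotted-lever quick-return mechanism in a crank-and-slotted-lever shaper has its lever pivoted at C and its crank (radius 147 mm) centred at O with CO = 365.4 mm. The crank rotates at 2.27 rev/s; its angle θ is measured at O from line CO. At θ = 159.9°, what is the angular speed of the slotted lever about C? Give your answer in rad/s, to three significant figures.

7.58

ω = 14.26 rad/s (from 2.27 rev/s).
Crank pin A relative to C: A = (d + r cosθ, r sinθ); lever angle φ = atan2(r sinθ, d + r cosθ).
Differentiating tanφ: φ̇ = rω(d cosθ + r)/(d² + r² + 2dr cosθ).
d² + r² + 2dr cosθ = |CA|² = 0.0542415 m²;  d cosθ + r = -0.19615 m.
|ω_lever| = |0.147·14.26·-0.19615| / 0.0542415 = 7.5817 rad/s.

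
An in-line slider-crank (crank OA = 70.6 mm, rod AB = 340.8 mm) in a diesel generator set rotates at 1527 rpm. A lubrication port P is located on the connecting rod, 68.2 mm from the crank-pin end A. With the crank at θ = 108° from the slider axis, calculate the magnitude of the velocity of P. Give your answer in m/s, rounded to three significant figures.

ω = 159.9 rad/s.  Crank-pin speed |V_A| = rω = 11.289 m/s, perpendicular to OA.
Rod angle: sinφ = −(r/L) sinθ ⇒ φ = -11.363°; ω_rod = −rω cosθ/√(L²−r²sin²θ) = +10.441 rad/s.
V_P = V_A + ω_rod × AP, with AP = 0.0682 m along the rod.
Components: V_Px = −rω sinθ − a·ω_rod·sinφ = -10.597 m/s;  V_Py = rω cosθ + a·ω_rod·cosφ = -2.7905 m/s.
|V_P| = √(V_Px² + V_Py²) = 10.958 m/s.

11.0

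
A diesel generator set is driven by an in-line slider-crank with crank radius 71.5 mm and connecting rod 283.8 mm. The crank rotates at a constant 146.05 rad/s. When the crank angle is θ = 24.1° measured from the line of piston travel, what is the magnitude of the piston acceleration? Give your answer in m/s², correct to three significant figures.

1650

ω = 146.1 rad/s
x(θ) = r cosθ + √(L² − r² sin²θ); with ω constant, a = ω²·d²x/dθ².
d²x/dθ² = −r cosθ − r²(cos2θ)/√u − r⁴ sin²2θ/(4u^{3/2}),  u = L² − r² sin²θ = 0.0796901 m².
Substituting r = 0.0715 m, L = 0.2838 m, θ = 24.1°: d²x/dθ² = -0.0775 m.
a = ω²·d²x/dθ² = (146.1)²·(-0.0775) = -1653.1 m/s²;  |a| = 1653.1 m/s².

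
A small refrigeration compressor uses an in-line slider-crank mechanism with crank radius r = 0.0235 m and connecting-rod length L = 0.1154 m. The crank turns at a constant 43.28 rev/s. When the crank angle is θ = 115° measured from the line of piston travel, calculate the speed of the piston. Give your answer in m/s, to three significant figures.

ω = 2π·43.3 = 271.9 rad/s
For an in-line slider-crank, x = r cosθ + √(L² − r² sin²θ), so v = −rω sinθ·[1 + r cosθ/√(L² − r² sin²θ)].
With r = 0.0235 m, L = 0.1154 m, θ = 115°: √(L² − r² sin²θ) = 0.11342 m.
v = −0.0235·271.9·0.90631·[1 + 0.0235·-0.42262/0.11342] = -5.2846 m/s.
|v| = 5.2846 m/s.

5.28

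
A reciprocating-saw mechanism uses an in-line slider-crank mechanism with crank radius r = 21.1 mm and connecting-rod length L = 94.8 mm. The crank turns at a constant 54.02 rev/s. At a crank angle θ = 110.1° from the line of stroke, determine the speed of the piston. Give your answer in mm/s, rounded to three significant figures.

6200

ω = 2π·54 = 339.4 rad/s
For an in-line slider-crank, x = r cosθ + √(L² − r² sin²θ), so v = −rω sinθ·[1 + r cosθ/√(L² − r² sin²θ)].
With r = 0.0211 m, L = 0.0948 m, θ = 110.1°: √(L² − r² sin²θ) = 0.092706 m.
v = −0.0211·339.4·0.93909·[1 + 0.0211·-0.34366/0.092706] = -6.1995 m/s.
|v| = 6.1995 m/s = 6199.5 mm/s.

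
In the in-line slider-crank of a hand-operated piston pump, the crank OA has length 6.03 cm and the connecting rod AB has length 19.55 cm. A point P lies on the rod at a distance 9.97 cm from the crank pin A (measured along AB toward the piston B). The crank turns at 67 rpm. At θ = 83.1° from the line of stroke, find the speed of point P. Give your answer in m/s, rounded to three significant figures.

0.429

ω = 7.016 rad/s.  Crank-pin speed |V_A| = rω = 0.42308 m/s, perpendicular to OA.
Rod angle: sinφ = −(r/L) sinθ ⇒ φ = -17.831°; ω_rod = −rω cosθ/√(L²−r²sin²θ) = -0.2731 rad/s.
V_P = V_A + ω_rod × AP, with AP = 0.0997 m along the rod.
Components: V_Px = −rω sinθ − a·ω_rod·sinφ = -0.42835 m/s;  V_Py = rω cosθ + a·ω_rod·cosφ = +0.024907 m/s.
|V_P| = √(V_Px² + V_Py²) = 0.42908 m/s.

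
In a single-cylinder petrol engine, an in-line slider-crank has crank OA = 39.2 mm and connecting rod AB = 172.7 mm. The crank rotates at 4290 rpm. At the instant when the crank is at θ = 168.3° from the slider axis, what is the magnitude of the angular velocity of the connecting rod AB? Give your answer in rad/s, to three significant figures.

100.0

ω = 449.2 rad/s (converted from 4290 rpm).
The rod makes angle φ with the slider axis where L sinφ = r sinθ; differentiating, L cosφ·φ̇ = r ω cosθ.
L cosφ = √(L² − r² sin²θ) = 0.17252 m.
|ω_rod| = r ω |cosθ| / √(L² − r² sin²θ) = 0.0392·449.2·0.97922/0.17252 = 99.959 rad/s.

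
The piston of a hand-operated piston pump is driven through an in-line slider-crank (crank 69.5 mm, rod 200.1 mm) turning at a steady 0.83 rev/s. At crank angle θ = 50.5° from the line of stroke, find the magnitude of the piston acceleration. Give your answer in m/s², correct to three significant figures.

1.09

ω = 2π·0.83 = 5.215 rad/s
x(θ) = r cosθ + √(L² − r² sin²θ); with ω constant, a = ω²·d²x/dθ².
d²x/dθ² = −r cosθ − r²(cos2θ)/√u − r⁴ sin²2θ/(4u^{3/2}),  u = L² − r² sin²θ = 0.0371641 m².
Substituting r = 0.0695 m, L = 0.2001 m, θ = 50.5°: d²x/dθ² = -0.040211 m.
a = ω²·d²x/dθ² = (5.215)²·(-0.040211) = -1.0936 m/s²;  |a| = 1.0936 m/s².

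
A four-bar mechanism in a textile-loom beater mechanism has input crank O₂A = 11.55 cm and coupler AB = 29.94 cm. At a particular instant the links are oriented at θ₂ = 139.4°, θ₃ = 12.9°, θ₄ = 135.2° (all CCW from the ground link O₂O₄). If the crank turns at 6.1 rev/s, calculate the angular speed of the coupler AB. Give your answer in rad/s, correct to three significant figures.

1.28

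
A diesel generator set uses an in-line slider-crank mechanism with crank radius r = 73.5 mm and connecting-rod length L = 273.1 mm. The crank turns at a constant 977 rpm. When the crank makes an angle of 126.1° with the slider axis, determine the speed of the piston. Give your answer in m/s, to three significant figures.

5.09

ω = 2π·977/60 = 102.3 rad/s
For an in-line slider-crank, x = r cosθ + √(L² − r² sin²θ), so v = −rω sinθ·[1 + r cosθ/√(L² − r² sin²θ)].
With r = 0.0735 m, L = 0.2731 m, θ = 126.1°: √(L² − r² sin²θ) = 0.26656 m.
v = −0.0735·102.3·0.80799·[1 + 0.0735·-0.58920/0.26656] = -5.0889 m/s.
|v| = 5.0889 m/s.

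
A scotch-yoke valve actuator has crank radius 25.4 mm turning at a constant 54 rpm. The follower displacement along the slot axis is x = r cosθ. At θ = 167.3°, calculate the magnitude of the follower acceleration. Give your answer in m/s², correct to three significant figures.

ω = 5.655 rad/s (from 54 rpm).
x = r cosθ ⇒ ẍ = −rω² cosθ (ω constant).
|a| = rω²|cosθ| = 0.0254·(5.655)²·|cos 167.3°| = 0.79236 m/s².

0.792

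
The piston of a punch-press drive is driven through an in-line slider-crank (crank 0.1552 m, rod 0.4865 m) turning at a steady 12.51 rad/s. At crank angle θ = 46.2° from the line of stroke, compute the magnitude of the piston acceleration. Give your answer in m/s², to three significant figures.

16.7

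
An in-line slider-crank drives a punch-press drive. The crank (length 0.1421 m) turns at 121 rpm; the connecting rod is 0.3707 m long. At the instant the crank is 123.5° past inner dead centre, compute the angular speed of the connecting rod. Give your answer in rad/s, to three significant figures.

2.83

ω = 12.67 rad/s (converted from 121 rpm).
The rod makes angle φ with the slider axis where L sinφ = r sinθ; differentiating, L cosφ·φ̇ = r ω cosθ.
L cosφ = √(L² − r² sin²θ) = 0.35125 m.
|ω_rod| = r ω |cosθ| / √(L² − r² sin²θ) = 0.1421·12.67·0.55194/0.35125 = 2.8293 rad/s.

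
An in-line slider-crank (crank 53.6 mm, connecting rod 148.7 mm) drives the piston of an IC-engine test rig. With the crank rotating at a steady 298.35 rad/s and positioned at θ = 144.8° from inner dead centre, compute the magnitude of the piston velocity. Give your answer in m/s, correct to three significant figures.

ω = 298.4 rad/s
For an in-line slider-crank, x = r cosθ + √(L² − r² sin²θ), so v = −rω sinθ·[1 + r cosθ/√(L² − r² sin²θ)].
With r = 0.0536 m, L = 0.1487 m, θ = 144.8°: √(L² − r² sin²θ) = 0.14545 m.
v = −0.0536·298.4·0.57643·[1 + 0.0536·-0.81714/0.14545] = -6.4423 m/s.
|v| = 6.4423 m/s.

6.44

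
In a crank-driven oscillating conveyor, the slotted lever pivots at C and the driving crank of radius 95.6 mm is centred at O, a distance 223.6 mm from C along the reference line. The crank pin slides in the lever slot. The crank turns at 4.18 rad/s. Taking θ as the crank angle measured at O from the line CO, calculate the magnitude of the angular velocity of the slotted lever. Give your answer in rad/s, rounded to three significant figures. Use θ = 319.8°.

ω = 4.18 rad/s
Crank pin A relative to C: A = (d + r cosθ, r sinθ); lever angle φ = atan2(r sinθ, d + r cosθ).
Differentiating tanφ: φ̇ = rω(d cosθ + r)/(d² + r² + 2dr cosθ).
d² + r² + 2dr cosθ = |CA|² = 0.0917904 m²;  d cosθ + r = +0.26638 m.
|ω_lever| = |0.0956·4.18·+0.26638| / 0.0917904 = 1.1597 rad/s.

1.16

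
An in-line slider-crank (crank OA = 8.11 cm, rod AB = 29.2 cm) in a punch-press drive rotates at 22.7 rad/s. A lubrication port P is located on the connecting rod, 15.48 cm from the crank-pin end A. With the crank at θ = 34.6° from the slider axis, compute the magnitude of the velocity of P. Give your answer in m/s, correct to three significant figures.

1.37

ω = 22.7 rad/s.  Crank-pin speed |V_A| = rω = 1.841 m/s, perpendicular to OA.
Rod angle: sinφ = −(r/L) sinθ ⇒ φ = -9.074°; ω_rod = −rω cosθ/√(L²−r²sin²θ) = -5.2554 rad/s.
V_P = V_A + ω_rod × AP, with AP = 0.1548 m along the rod.
Components: V_Px = −rω sinθ − a·ω_rod·sinφ = -1.1737 m/s;  V_Py = rω cosθ + a·ω_rod·cosφ = +0.71202 m/s.
|V_P| = √(V_Px² + V_Py²) = 1.3728 m/s.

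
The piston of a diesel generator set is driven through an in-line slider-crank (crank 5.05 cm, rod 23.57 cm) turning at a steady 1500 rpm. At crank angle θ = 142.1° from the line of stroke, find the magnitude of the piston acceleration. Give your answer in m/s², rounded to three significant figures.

914

ω = 2π·1500/60 = 157.1 rad/s
x(θ) = r cosθ + √(L² − r² sin²θ); with ω constant, a = ω²·d²x/dθ².
d²x/dθ² = −r cosθ − r²(cos2θ)/√u − r⁴ sin²2θ/(4u^{3/2}),  u = L² − r² sin²θ = 0.0545922 m².
Substituting r = 0.0505 m, L = 0.2357 m, θ = 142.1°: d²x/dθ² = +0.037051 m.
a = ω²·d²x/dθ² = (157.1)²·(+0.037051) = +914.21 m/s²;  |a| = 914.21 m/s².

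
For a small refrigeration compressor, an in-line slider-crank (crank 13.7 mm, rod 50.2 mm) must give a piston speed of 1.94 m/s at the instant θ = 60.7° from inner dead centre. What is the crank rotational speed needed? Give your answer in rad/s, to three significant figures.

For an in-line slider-crank, |v_piston| = rω|sinθ|·[1 + r cosθ/√(L² − r² sin²θ)].
With r = 0.0137 m, L = 0.0502 m, θ = 60.7°: the bracketed kinematic factor |dx/dθ| = 0.01359 m.
ω = v/|dx/dθ| = 1.94/0.01359 = 142.75 rad/s.

143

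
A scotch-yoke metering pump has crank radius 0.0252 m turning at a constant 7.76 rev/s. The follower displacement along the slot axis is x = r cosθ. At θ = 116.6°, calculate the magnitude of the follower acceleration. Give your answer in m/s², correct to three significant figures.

ω = 48.76 rad/s (from 7.76 rev/s).
x = r cosθ ⇒ ẍ = −rω² cosθ (ω constant).
|a| = rω²|cosθ| = 0.0252·(48.76)²·|cos 116.6°| = 26.824 m/s².

26.8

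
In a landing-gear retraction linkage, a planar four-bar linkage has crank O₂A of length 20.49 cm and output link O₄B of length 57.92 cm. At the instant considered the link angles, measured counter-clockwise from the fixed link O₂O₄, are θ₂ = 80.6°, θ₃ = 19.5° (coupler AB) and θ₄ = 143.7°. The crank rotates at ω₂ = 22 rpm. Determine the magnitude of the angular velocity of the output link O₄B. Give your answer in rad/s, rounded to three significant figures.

ω₂ = 2.304 rad/s (from 22 rpm).
Differentiating the loop-closure r₂e^{iθ₂}+r₃e^{iθ₃}=r₁+r₄e^{iθ₄} gives r₂ω₂e^{iθ₂}+r₃ω₃e^{iθ₃}=r₄ω₄e^{iθ₄}.
Eliminating the other unknown: ω₄ = r₂ω₂ sin(θ₂−θ₃) / [r₄ sin(θ₄−θ₃)].
Numerator sine = +0.87546; denominator sine = +0.82708.
Result = 0.2049·2.304·(+0.87546) / (0.5792·(+0.82708)) = +0.86269 rad/s; magnitude 0.86269 rad/s.

0.863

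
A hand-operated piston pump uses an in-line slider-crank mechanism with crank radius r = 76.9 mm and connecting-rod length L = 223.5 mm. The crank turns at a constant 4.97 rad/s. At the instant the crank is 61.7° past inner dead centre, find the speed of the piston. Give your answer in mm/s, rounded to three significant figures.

394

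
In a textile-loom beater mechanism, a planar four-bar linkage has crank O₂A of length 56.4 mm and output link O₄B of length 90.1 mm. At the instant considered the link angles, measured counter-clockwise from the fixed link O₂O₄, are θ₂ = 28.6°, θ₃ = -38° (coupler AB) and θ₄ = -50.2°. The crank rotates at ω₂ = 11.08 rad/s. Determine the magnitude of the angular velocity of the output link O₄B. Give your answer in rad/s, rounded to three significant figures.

30.1

ω₂ = 11.08 rad/s
Differentiating the loop-closure r₂e^{iθ₂}+r₃e^{iθ₃}=r₁+r₄e^{iθ₄} gives r₂ω₂e^{iθ₂}+r₃ω₃e^{iθ₃}=r₄ω₄e^{iθ₄}.
Eliminating the other unknown: ω₄ = r₂ω₂ sin(θ₂−θ₃) / [r₄ sin(θ₄−θ₃)].
Numerator sine = +0.91775; denominator sine = -0.21132.
Result = 0.0564·11.08·(+0.91775) / (0.0901·(-0.21132)) = -30.121 rad/s; magnitude 30.121 rad/s.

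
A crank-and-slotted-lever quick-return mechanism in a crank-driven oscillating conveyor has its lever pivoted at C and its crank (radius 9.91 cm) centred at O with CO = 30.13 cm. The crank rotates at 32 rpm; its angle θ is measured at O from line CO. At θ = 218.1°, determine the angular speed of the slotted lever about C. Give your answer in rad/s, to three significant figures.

ω = 3.351 rad/s (from 32 rpm).
Crank pin A relative to C: A = (d + r cosθ, r sinθ); lever angle φ = atan2(r sinθ, d + r cosθ).
Differentiating tanφ: φ̇ = rω(d cosθ + r)/(d² + r² + 2dr cosθ).
d² + r² + 2dr cosθ = |CA|² = 0.0536086 m²;  d cosθ + r = -0.138 m.
|ω_lever| = |0.0991·3.351·-0.138| / 0.0536086 = 0.85489 rad/s.

0.855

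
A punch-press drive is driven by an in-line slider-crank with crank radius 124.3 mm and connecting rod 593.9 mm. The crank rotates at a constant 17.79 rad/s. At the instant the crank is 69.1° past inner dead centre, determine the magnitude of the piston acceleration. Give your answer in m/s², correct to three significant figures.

ω = 17.79 rad/s
x(θ) = r cosθ + √(L² − r² sin²θ); with ω constant, a = ω²·d²x/dθ².
d²x/dθ² = −r cosθ − r²(cos2θ)/√u − r⁴ sin²2θ/(4u^{3/2}),  u = L² − r² sin²θ = 0.339233 m².
Substituting r = 0.1243 m, L = 0.5939 m, θ = 69.1°: d²x/dθ² = -0.024701 m.
a = ω²·d²x/dθ² = (17.79)²·(-0.024701) = -7.8176 m/s²;  |a| = 7.8176 m/s².

7.82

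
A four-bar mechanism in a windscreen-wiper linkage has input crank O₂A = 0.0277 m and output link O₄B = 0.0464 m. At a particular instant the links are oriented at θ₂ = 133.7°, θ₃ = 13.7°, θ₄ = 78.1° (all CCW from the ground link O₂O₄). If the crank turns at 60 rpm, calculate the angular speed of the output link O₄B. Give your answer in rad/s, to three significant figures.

3.60

ω₂ = 6.283 rad/s (from 60 rpm).
Differentiating the loop-closure r₂e^{iθ₂}+r₃e^{iθ₃}=r₁+r₄e^{iθ₄} gives r₂ω₂e^{iθ₂}+r₃ω₃e^{iθ₃}=r₄ω₄e^{iθ₄}.
Eliminating the other unknown: ω₄ = r₂ω₂ sin(θ₂−θ₃) / [r₄ sin(θ₄−θ₃)].
Numerator sine = +0.86603; denominator sine = +0.90183.
Result = 0.0277·6.283·(+0.86603) / (0.0464·(+0.90183)) = +3.602 rad/s; magnitude 3.602 rad/s.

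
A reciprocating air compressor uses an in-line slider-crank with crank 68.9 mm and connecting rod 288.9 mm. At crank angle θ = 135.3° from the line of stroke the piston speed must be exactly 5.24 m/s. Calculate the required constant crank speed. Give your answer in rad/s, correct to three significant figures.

For an in-line slider-crank, |v_piston| = rω|sinθ|·[1 + r cosθ/√(L² − r² sin²θ)].
With r = 0.0689 m, L = 0.2889 m, θ = 135.3°: the bracketed kinematic factor |dx/dθ| = 0.04013 m.
ω = v/|dx/dθ| = 5.24/0.04013 = 130.57 rad/s.

131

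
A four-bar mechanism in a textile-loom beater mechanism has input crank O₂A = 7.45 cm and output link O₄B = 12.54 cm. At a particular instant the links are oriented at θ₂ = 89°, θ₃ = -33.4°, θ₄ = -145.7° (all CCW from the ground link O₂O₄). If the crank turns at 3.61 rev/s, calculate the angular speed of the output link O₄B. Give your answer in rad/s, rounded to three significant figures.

12.3

ω₂ = 22.68 rad/s (from 3.61 rev/s).
Differentiating the loop-closure r₂e^{iθ₂}+r₃e^{iθ₃}=r₁+r₄e^{iθ₄} gives r₂ω₂e^{iθ₂}+r₃ω₃e^{iθ₃}=r₄ω₄e^{iθ₄}.
Eliminating the other unknown: ω₄ = r₂ω₂ sin(θ₂−θ₃) / [r₄ sin(θ₄−θ₃)].
Numerator sine = +0.84433; denominator sine = -0.92521.
Result = 0.0745·22.68·(+0.84433) / (0.1254·(-0.92521)) = -12.297 rad/s; magnitude 12.297 rad/s.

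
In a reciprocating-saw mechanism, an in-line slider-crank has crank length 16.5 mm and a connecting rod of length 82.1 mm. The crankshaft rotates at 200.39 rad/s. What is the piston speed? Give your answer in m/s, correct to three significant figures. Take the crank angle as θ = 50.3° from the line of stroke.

2.87

ω = 200.4 rad/s
For an in-line slider-crank, x = r cosθ + √(L² − r² sin²θ), so v = −rω sinθ·[1 + r cosθ/√(L² − r² sin²θ)].
With r = 0.0165 m, L = 0.0821 m, θ = 50.3°: √(L² − r² sin²θ) = 0.081113 m.
v = −0.0165·200.4·0.76940·[1 + 0.0165·0.63877/0.081113] = -2.8745 m/s.
|v| = 2.8745 m/s.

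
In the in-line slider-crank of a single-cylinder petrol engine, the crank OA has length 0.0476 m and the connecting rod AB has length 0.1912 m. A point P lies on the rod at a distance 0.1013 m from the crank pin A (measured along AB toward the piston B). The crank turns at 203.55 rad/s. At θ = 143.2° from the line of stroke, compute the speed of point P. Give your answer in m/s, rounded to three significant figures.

6.34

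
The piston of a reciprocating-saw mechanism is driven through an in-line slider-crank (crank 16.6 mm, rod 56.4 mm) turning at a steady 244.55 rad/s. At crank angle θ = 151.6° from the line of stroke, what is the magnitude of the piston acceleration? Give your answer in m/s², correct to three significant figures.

707

ω = 244.6 rad/s
x(θ) = r cosθ + √(L² − r² sin²θ); with ω constant, a = ω²·d²x/dθ².
d²x/dθ² = −r cosθ − r²(cos2θ)/√u − r⁴ sin²2θ/(4u^{3/2}),  u = L² − r² sin²θ = 0.00311862 m².
Substituting r = 0.0166 m, L = 0.0564 m, θ = 151.6°: d²x/dθ² = +0.011824 m.
a = ω²·d²x/dθ² = (244.6)²·(+0.011824) = +707.13 m/s²;  |a| = 707.13 m/s².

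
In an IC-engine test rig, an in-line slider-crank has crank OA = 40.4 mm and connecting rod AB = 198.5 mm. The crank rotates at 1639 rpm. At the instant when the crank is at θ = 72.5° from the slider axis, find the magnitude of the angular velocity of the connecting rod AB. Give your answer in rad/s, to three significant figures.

10.7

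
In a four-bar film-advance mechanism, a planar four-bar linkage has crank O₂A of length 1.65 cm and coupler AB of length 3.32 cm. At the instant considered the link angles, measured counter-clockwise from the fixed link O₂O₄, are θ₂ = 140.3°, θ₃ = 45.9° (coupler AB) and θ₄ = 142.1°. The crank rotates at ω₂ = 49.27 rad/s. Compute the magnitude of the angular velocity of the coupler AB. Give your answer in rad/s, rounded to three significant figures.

0.774

ω₂ = 49.27 rad/s
Differentiating the loop-closure r₂e^{iθ₂}+r₃e^{iθ₃}=r₁+r₄e^{iθ₄} gives r₂ω₂e^{iθ₂}+r₃ω₃e^{iθ₃}=r₄ω₄e^{iθ₄}.
Eliminating the other unknown: ω₃ = r₂ω₂ sin(θ₄−θ₂) / [r₃ sin(θ₃−θ₄)].
Numerator sine = +0.03141; denominator sine = -0.99415.
Result = 0.0165·49.27·(+0.03141) / (0.0332·(-0.99415)) = -0.77367 rad/s; magnitude 0.77367 rad/s.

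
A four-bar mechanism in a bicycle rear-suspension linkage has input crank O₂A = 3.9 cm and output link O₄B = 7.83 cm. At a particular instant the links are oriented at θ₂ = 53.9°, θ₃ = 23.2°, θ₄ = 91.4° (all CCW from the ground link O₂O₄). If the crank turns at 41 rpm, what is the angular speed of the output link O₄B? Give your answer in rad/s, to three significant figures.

ω₂ = 4.294 rad/s (from 41 rpm).
Differentiating the loop-closure r₂e^{iθ₂}+r₃e^{iθ₃}=r₁+r₄e^{iθ₄} gives r₂ω₂e^{iθ₂}+r₃ω₃e^{iθ₃}=r₄ω₄e^{iθ₄}.
Eliminating the other unknown: ω₄ = r₂ω₂ sin(θ₂−θ₃) / [r₄ sin(θ₄−θ₃)].
Numerator sine = +0.51054; denominator sine = +0.92849.
Result = 0.039·4.294·(+0.51054) / (0.0783·(+0.92849)) = +1.1759 rad/s; magnitude 1.1759 rad/s.

1.18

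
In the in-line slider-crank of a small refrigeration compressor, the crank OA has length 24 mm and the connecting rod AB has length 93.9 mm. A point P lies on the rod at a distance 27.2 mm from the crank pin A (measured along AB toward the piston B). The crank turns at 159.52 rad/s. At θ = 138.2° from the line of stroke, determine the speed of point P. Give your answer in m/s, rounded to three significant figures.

ω = 159.5 rad/s.  Crank-pin speed |V_A| = rω = 3.8285 m/s, perpendicular to OA.
Rod angle: sinφ = −(r/L) sinθ ⇒ φ = -9.809°; ω_rod = −rω cosθ/√(L²−r²sin²θ) = +30.845 rad/s.
V_P = V_A + ω_rod × AP, with AP = 0.0272 m along the rod.
Components: V_Px = −rω sinθ − a·ω_rod·sinφ = -2.4089 m/s;  V_Py = rω cosθ + a·ω_rod·cosφ = -2.0273 m/s.
|V_P| = √(V_Px² + V_Py²) = 3.1484 m/s.

3.15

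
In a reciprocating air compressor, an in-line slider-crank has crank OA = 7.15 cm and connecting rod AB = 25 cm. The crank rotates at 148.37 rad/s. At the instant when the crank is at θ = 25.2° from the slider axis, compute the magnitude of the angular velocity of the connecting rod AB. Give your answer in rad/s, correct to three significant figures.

38.7

ω = 148.4 rad/s
The rod makes angle φ with the slider axis where L sinφ = r sinθ; differentiating, L cosφ·φ̇ = r ω cosθ.
L cosφ = √(L² − r² sin²θ) = 0.24814 m.
|ω_rod| = r ω |cosθ| / √(L² − r² sin²θ) = 0.0715·148.4·0.90483/0.24814 = 38.683 rad/s.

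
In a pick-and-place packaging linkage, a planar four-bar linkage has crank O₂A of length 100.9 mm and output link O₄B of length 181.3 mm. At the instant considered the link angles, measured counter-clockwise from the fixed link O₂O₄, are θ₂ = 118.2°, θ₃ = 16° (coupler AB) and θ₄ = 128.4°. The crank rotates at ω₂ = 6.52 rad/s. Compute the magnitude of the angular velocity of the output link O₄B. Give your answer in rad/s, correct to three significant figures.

3.84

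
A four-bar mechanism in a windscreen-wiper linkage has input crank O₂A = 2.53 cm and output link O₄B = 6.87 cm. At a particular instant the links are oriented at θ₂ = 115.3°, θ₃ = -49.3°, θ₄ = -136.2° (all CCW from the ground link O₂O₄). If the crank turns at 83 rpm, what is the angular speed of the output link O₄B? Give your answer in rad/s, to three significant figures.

0.851

ω₂ = 8.692 rad/s (from 83 rpm).
Differentiating the loop-closure r₂e^{iθ₂}+r₃e^{iθ₃}=r₁+r₄e^{iθ₄} gives r₂ω₂e^{iθ₂}+r₃ω₃e^{iθ₃}=r₄ω₄e^{iθ₄}.
Eliminating the other unknown: ω₄ = r₂ω₂ sin(θ₂−θ₃) / [r₄ sin(θ₄−θ₃)].
Numerator sine = +0.26556; denominator sine = -0.99854.
Result = 0.0253·8.692·(+0.26556) / (0.0687·(-0.99854)) = -0.85126 rad/s; magnitude 0.85126 rad/s.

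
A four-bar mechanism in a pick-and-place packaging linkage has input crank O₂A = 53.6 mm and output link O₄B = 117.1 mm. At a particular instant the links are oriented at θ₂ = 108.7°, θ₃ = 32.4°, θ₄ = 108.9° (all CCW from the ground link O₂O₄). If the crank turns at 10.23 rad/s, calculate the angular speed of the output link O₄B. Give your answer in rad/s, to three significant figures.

ω₂ = 10.23 rad/s
Differentiating the loop-closure r₂e^{iθ₂}+r₃e^{iθ₃}=r₁+r₄e^{iθ₄} gives r₂ω₂e^{iθ₂}+r₃ω₃e^{iθ₃}=r₄ω₄e^{iθ₄}.
Eliminating the other unknown: ω₄ = r₂ω₂ sin(θ₂−θ₃) / [r₄ sin(θ₄−θ₃)].
Numerator sine = +0.97155; denominator sine = +0.97237.
Result = 0.0536·10.23·(+0.97155) / (0.1171·(+0.97237)) = +4.6786 rad/s; magnitude 4.6786 rad/s.

4.68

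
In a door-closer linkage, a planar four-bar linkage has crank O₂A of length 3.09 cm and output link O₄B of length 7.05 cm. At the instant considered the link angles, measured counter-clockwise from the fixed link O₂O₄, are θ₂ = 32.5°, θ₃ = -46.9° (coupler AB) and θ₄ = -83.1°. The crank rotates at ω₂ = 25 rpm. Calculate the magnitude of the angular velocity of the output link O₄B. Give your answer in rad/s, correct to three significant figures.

ω₂ = 2.618 rad/s (from 25 rpm).
Differentiating the loop-closure r₂e^{iθ₂}+r₃e^{iθ₃}=r₁+r₄e^{iθ₄} gives r₂ω₂e^{iθ₂}+r₃ω₃e^{iθ₃}=r₄ω₄e^{iθ₄}.
Eliminating the other unknown: ω₄ = r₂ω₂ sin(θ₂−θ₃) / [r₄ sin(θ₄−θ₃)].
Numerator sine = +0.98294; denominator sine = -0.59061.
Result = 0.0309·2.618·(+0.98294) / (0.0705·(-0.59061)) = -1.9097 rad/s; magnitude 1.9097 rad/s.

1.91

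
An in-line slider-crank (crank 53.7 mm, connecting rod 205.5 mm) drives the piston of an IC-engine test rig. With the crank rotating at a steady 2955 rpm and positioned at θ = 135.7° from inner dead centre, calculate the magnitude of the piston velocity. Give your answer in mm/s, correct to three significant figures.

9400

ω = 2π·2955/60 = 309.4 rad/s
For an in-line slider-crank, x = r cosθ + √(L² − r² sin²θ), so v = −rω sinθ·[1 + r cosθ/√(L² − r² sin²θ)].
With r = 0.0537 m, L = 0.2055 m, θ = 135.7°: √(L² − r² sin²θ) = 0.20205 m.
v = −0.0537·309.4·0.69842·[1 + 0.0537·-0.71569/0.20205] = -9.3982 m/s.
|v| = 9.3982 m/s = 9398.2 mm/s.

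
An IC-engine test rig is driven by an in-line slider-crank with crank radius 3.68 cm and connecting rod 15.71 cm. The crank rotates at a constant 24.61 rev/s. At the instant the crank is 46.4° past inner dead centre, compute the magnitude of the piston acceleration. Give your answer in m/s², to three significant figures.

600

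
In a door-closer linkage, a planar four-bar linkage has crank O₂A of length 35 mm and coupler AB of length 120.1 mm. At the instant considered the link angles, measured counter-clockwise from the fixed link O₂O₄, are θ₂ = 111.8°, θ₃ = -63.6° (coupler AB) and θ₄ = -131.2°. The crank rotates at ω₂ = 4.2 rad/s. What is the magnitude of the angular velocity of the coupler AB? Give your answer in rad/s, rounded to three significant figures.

ω₂ = 4.2 rad/s
Differentiating the loop-closure r₂e^{iθ₂}+r₃e^{iθ₃}=r₁+r₄e^{iθ₄} gives r₂ω₂e^{iθ₂}+r₃ω₃e^{iθ₃}=r₄ω₄e^{iθ₄}.
Eliminating the other unknown: ω₃ = r₂ω₂ sin(θ₄−θ₂) / [r₃ sin(θ₃−θ₄)].
Numerator sine = +0.89101; denominator sine = +0.92455.
Result = 0.035·4.2·(+0.89101) / (0.1201·(+0.92455)) = +1.1796 rad/s; magnitude 1.1796 rad/s.

1.18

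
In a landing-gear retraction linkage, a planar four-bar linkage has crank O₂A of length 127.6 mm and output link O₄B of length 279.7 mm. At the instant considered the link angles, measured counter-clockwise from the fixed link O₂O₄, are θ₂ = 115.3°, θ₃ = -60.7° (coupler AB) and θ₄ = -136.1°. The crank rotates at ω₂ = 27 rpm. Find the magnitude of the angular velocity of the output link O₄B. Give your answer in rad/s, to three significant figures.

ω₂ = 2.827 rad/s (from 27 rpm).
Differentiating the loop-closure r₂e^{iθ₂}+r₃e^{iθ₃}=r₁+r₄e^{iθ₄} gives r₂ω₂e^{iθ₂}+r₃ω₃e^{iθ₃}=r₄ω₄e^{iθ₄}.
Eliminating the other unknown: ω₄ = r₂ω₂ sin(θ₂−θ₃) / [r₄ sin(θ₄−θ₃)].
Numerator sine = +0.06976; denominator sine = -0.96771.
Result = 0.1276·2.827·(+0.06976) / (0.2797·(-0.96771)) = -0.09298 rad/s; magnitude 0.09298 rad/s.

0.0930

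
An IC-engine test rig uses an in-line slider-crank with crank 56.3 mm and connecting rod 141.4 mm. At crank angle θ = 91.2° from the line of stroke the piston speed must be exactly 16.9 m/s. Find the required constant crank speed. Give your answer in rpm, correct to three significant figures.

2890

For an in-line slider-crank, |v_piston| = rω|sinθ|·[1 + r cosθ/√(L² − r² sin²θ)].
With r = 0.0563 m, L = 0.1414 m, θ = 91.2°: the bracketed kinematic factor |dx/dθ| = 0.055776 m.
ω = v/|dx/dθ| = 16.9/0.055776 = 303 rad/s.
N = 60ω/(2π) = 2893.4 rpm.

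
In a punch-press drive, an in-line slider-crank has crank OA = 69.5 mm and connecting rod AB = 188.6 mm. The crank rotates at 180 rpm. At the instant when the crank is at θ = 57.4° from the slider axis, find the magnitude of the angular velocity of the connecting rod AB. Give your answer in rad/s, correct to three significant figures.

3.94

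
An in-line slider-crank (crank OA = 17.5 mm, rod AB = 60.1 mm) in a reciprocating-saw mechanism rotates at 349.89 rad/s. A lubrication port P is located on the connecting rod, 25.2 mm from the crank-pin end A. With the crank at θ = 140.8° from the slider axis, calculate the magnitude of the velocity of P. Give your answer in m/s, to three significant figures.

ω = 349.9 rad/s.  Crank-pin speed |V_A| = rω = 6.1231 m/s, perpendicular to OA.
Rod angle: sinφ = −(r/L) sinθ ⇒ φ = -10.605°; ω_rod = −rω cosθ/√(L²−r²sin²θ) = +80.324 rad/s.
V_P = V_A + ω_rod × AP, with AP = 0.0252 m along the rod.
Components: V_Px = −rω sinθ − a·ω_rod·sinφ = -3.4974 m/s;  V_Py = rω cosθ + a·ω_rod·cosφ = -2.7554 m/s.
|V_P| = √(V_Px² + V_Py²) = 4.4525 m/s.

4.45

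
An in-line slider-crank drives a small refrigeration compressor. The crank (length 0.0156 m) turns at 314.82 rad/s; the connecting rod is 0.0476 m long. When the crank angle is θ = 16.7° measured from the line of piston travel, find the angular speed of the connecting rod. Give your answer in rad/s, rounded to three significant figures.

99.3

ω = 314.8 rad/s
The rod makes angle φ with the slider axis where L sinφ = r sinθ; differentiating, L cosφ·φ̇ = r ω cosθ.
L cosφ = √(L² − r² sin²θ) = 0.047388 m.
|ω_rod| = r ω |cosθ| / √(L² − r² sin²θ) = 0.0156·314.8·0.95782/0.047388 = 99.266 rad/s.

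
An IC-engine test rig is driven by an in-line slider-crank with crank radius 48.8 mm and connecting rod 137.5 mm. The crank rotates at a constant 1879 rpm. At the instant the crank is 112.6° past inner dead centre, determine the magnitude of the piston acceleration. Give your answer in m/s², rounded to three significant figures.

1210

ω = 2π·1879/60 = 196.8 rad/s
x(θ) = r cosθ + √(L² − r² sin²θ); with ω constant, a = ω²·d²x/dθ².
d²x/dθ² = −r cosθ − r²(cos2θ)/√u − r⁴ sin²2θ/(4u^{3/2}),  u = L² − r² sin²θ = 0.0168765 m².
Substituting r = 0.0488 m, L = 0.1375 m, θ = 112.6°: d²x/dθ² = +0.031345 m.
a = ω²·d²x/dθ² = (196.8)²·(+0.031345) = +1213.6 m/s²;  |a| = 1213.6 m/s².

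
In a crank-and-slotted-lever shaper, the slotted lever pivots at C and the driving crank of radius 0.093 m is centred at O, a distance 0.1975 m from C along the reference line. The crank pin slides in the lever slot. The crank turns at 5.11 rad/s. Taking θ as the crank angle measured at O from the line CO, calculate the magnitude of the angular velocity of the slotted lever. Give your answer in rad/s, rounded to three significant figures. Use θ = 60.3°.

1.38

ω = 5.11 rad/s
Crank pin A relative to C: A = (d + r cosθ, r sinθ); lever angle φ = atan2(r sinθ, d + r cosθ).
Differentiating tanφ: φ̇ = rω(d cosθ + r)/(d² + r² + 2dr cosθ).
d² + r² + 2dr cosθ = |CA|² = 0.0658559 m²;  d cosθ + r = +0.19085 m.
|ω_lever| = |0.093·5.11·+0.19085| / 0.0658559 = 1.3772 rad/s.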